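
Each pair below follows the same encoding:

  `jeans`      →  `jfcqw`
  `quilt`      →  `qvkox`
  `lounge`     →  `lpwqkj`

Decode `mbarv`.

Each letter shifts forward by its position index (0, 1, 2, …) — the shift grows by one for each successive letter.
Reversing it on mbarv: m−0=m, b−1=a, a−2=y, r−3=o, v−4=r.

mayor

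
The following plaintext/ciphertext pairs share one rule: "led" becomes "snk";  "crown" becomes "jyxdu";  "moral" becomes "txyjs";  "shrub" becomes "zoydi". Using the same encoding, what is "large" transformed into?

The shift depends on letter class: consonant l→s is +7, but vowel e→n is +9. Two shifts are in play — +9 for a/e/i/o/u, +7 for every other letter.
For large: l(cons)+7=s, a(vowel)+9=j, r(cons)+7=y, g(cons)+7=n, e(vowel)+9=n.

sjynn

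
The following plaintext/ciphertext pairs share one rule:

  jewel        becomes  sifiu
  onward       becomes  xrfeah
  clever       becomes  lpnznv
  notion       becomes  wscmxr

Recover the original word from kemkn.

Shifts by position in jewel: pos 0: j→s (+9), pos 1: e→i (+4), pos 2: w→f (+9), pos 3: e→i (+4) — repeating every 2. The shifts repeat in a cycle of length 2: positions 0,1,… shift by +9, +4, then the pattern repeats.
Undoing it on kemkn: k−9=b, e−4=a, m−9=d, k−4=g, n−9=e.

badge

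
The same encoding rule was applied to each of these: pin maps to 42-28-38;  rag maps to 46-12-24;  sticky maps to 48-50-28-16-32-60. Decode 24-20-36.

Each letter becomes 2×(its alphabet position, a=1..z=26) + 10.
Undoing it on 24-20-36: 24→(24−10)÷2=7=g, 20→(20−10)÷2=5=e, 36→(36−10)÷2=13=m.

gem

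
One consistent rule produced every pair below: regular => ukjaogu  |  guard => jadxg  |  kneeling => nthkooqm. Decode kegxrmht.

It's a Vigenère-style cipher with numeric key [3,6]: position i shifts by key[i mod 2].
Decoding kegxrmht: k−3=h, e−6=y, g−3=d, x−6=r, r−3=o, m−6=g, h−3=e, t−6=n.

hydrogen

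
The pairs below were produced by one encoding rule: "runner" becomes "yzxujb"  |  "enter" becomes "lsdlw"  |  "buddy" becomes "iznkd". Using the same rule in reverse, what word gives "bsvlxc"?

Shifts by position in runner: pos 0: r→y (+7), pos 1: u→z (+5), pos 2: n→x (+10), pos 3: n→u (+7), pos 4: e→j (+5), pos 5: r→b (+10) — repeating every 3. It's a Vigenère-style cipher with numeric key [7,5,10]: position i shifts by key[i mod 3].
Decoding bsvlxc: b−7=u, s−5=n, v−10=l, l−7=e, x−5=s, c−10=s.

unless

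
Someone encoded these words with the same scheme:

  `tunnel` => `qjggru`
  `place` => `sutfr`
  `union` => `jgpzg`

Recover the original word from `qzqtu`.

total

t(19)→q(16) and u(20)→j(9) fit y≡19x+19 (mod 26); the inverse of 19 mod 26 is 11. Each letter's alphabet position (a=0..z=25) is mapped through 19·x+19 mod 26 — an affine cipher.
Undoing it on qzqtu: q(16)→11·(16−19)≡19=t; z(25)→11·(25−19)≡14=o; q(16)→11·(16−19)≡19=t; t(19)→11·(19−19)≡0=a; u(20)→11·(20−19)≡11=l (all mod 26).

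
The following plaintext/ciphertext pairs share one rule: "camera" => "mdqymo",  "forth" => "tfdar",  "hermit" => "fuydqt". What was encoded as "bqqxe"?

sleep

The output letters match the input read backwards, each shifted +12: camera reversed is aremac. The word is reversed, then every letter is shifted forward by 12.
Reversing it on bqqxe: shift back: b−12=p, q−12=e, q−12=e, x−12=l, e−12=s → peels; then reverse → sleep.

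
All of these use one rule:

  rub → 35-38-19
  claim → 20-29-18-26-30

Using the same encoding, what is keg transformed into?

28-22-24

r is letter #18 and maps to 35: an offset of 17. Letters become their 1-based position plus 17 (so a→18, b→19, …).
On keg: k=11→28, e=5→22, g=7→24.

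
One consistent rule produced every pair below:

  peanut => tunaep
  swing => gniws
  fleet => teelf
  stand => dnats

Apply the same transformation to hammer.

remmah

The output letters match the input read backwards: peanut reversed is tunaep. It's just the letters in reverse order.
On hammer: reverse → remmah.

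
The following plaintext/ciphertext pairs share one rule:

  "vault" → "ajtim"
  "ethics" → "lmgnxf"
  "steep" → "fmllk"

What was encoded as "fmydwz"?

strong

Each letter's alphabet position (a=0..z=25) is mapped through 7·x+9 mod 26 — an affine cipher.
Undoing it on fmydwz: f(5)→15·(5−9)≡18=s; m(12)→15·(12−9)≡19=t; y(24)→15·(24−9)≡17=r; d(3)→15·(3−9)≡14=o; w(22)→15·(22−9)≡13=n; z(25)→15·(25−9)≡6=g (all mod 26).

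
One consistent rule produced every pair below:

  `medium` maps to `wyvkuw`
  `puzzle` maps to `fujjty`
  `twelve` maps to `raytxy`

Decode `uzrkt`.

This is an affine cipher: with a=0,…,z=25, each position x becomes (3x+12) mod 26.
Decoding uzrkt: u(20)→9·(20−12)≡20=u; z(25)→9·(25−12)≡13=n; r(17)→9·(17−12)≡19=t; k(10)→9·(10−12)≡8=i; t(19)→9·(19−12)≡11=l (all mod 26).

until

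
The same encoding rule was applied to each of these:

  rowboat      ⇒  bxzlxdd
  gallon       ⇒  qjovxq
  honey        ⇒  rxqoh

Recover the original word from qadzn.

Shifts by position in rowboat: pos 0: r→b (+10), pos 1: o→x (+9), pos 2: w→z (+3), pos 3: b→l (+10), pos 4: o→x (+9), pos 5: a→d (+3) — repeating every 3. The shifts repeat in a cycle of length 3: positions 0,1,… shift by +10, +9, +3, then the pattern repeats.
Decoding qadzn: q−10=g, a−9=r, d−3=a, z−10=p, n−9=e.

grape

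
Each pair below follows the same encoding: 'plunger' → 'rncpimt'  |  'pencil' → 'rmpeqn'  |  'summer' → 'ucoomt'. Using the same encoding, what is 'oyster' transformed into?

The shift depends on letter class: consonant p→r is +2, but vowel u→c is +8. Two shifts are in play — +8 for a/e/i/o/u, +2 for every other letter.
Applying it to oyster: o(vowel)+8=w, y(cons)+2=a, s(cons)+2=u, t(cons)+2=v, e(vowel)+8=m, r(cons)+2=t.

wauvmt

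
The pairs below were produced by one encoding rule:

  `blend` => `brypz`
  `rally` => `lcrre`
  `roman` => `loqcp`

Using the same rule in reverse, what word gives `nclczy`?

parade

Each letter's alphabet position (a=0..z=25) is mapped through 25·x+2 mod 26 — an affine cipher.
Undoing it on nclczy: n(13)→25·(13−2)≡15=p; c(2)→25·(2−2)≡0=a; l(11)→25·(11−2)≡17=r; c(2)→25·(2−2)≡0=a; z(25)→25·(25−2)≡3=d; y(24)→25·(24−2)≡4=e (all mod 26).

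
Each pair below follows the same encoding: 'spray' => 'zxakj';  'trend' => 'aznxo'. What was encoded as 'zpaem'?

Each letter shifts forward by (position + 7), i.e. 7, 8, 9, … — the shift grows by one for each successive letter.
Undoing it on zpaem: z−7=s, p−8=h, a−9=r, e−10=u, m−11=b.

shrub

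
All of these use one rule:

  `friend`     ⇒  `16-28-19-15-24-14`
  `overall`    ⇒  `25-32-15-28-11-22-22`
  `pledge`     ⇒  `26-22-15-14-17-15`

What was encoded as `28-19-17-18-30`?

right

f is letter #6 and maps to 16: an offset of 10. The number is (letter's place in the alphabet, a=1) + 10.
Decoding 28-19-17-18-30: 28→(28−10)÷1=18=r, 19→(19−10)÷1=9=i, 17→(17−10)÷1=7=g, 18→(18−10)÷1=8=h, 30→(30−10)÷1=20=t.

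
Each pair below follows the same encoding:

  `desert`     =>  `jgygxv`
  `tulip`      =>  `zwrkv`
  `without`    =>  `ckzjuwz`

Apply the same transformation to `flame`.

lngok

Shifts by position in desert: pos 0: d→j (+6), pos 1: e→g (+2), pos 2: s→y (+6), pos 3: e→g (+2) — repeating every 2. The shifts repeat in a cycle of length 2: positions 0,1,… shift by +6, +2, then the pattern repeats.
On flame: f+6=l, l+2=n, a+6=g, m+2=o, e+6=k.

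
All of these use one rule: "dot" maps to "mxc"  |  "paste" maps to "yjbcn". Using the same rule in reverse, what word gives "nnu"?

eel

Compare letters: d→m is +9, o→x is +9, t→c is +9 — a constant shift. Every letter moves 9 places later in the alphabet, wrapping around z→a.
Reversing it on nnu: n−9=e, n−9=e, u−9=l.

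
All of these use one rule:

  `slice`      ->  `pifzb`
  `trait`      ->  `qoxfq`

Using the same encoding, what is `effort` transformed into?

This is a Caesar cipher with shift 23.
On effort: e+23=b, f+23=c, f+23=c, o+23=l, r+23=o, t+23=q.

bccloq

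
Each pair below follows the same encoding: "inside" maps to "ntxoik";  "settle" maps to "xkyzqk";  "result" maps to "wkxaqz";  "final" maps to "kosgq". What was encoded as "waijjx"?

rudder

Shifts by position in inside: pos 0: i→n (+5), pos 1: n→t (+6), pos 2: s→x (+5), pos 3: i→o (+6) — repeating every 2. It's a Vigenère-style cipher with numeric key [5,6]: position i shifts by key[i mod 2].
Undoing it on waijjx: w−5=r, a−6=u, i−5=d, j−6=d, j−5=e, x−6=r.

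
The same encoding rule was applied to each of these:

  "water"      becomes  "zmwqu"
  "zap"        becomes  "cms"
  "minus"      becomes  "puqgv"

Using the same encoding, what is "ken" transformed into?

The shift depends on letter class: consonant w→z is +3, but vowel a→m is +12. The rule splits by letter class: vowels +12, consonants +3.
For ken: k(cons)+3=n, e(vowel)+12=q, n(cons)+3=q.

nqq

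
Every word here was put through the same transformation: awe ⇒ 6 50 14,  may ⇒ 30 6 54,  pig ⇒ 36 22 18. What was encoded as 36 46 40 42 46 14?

pursue

With a=1..z=26, the number is 2·pos + 4.
Reversing it on 36 46 40 42 46 14: 36→(36−4)÷2=16=p, 46→(46−4)÷2=21=u, 40→(40−4)÷2=18=r, 42→(42−4)÷2=19=s, 46→(46−4)÷2=21=u, 14→(14−4)÷2=5=e.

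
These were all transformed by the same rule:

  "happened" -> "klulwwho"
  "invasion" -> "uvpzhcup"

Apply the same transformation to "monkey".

flruvt

Two steps: reverse the string, then apply a Caesar shift of +7.
Applying it to monkey: reverse → yeknom; then shift: y+7=f, e+7=l, k+7=r, n+7=u, o+7=v, m+7=t.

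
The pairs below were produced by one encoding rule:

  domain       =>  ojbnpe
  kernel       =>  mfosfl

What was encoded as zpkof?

enjoy

The output letters match the input read backwards, each shifted +1: domain reversed is niamod. The word is reversed, then every letter is shifted forward by 1.
Reversing it on zpkof: shift back: z−1=y, p−1=o, k−1=j, o−1=n, f−1=e → yojne; then reverse → enjoy.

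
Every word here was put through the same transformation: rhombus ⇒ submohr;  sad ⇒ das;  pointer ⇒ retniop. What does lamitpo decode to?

The word is simply reversed.
Undoing it on lamitpo: then reverse → optimal.

optimal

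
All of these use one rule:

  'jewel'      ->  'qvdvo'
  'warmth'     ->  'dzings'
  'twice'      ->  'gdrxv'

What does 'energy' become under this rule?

vmvitb

Each letter is replaced by its mirror in the alphabet: a↔z, b↔y, c↔x, and so on (the Atbash cipher).
Applying it to energy: e↔v, n↔m, e↔v, r↔i, g↔t, y↔b.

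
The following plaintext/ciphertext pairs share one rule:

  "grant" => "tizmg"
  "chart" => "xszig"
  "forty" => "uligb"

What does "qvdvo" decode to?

Each pair mirrors across the alphabet (g↔t, r↔i, a↔z): positions sum to 25. This is the alphabet-reversal cipher (Atbash): a becomes z, b becomes y, etc.
Undoing it on qvdvo: q↔j, v↔e, d↔w, v↔e, o↔l.

jewel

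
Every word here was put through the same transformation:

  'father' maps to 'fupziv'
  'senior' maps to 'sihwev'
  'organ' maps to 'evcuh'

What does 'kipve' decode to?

metro

Treating letters as 0–25, the rule is x ↦ 23x + 20 (mod 26).
Undoing it on kipve: k(10)→17·(10−20)≡12=m; i(8)→17·(8−20)≡4=e; p(15)→17·(15−20)≡19=t; v(21)→17·(21−20)≡17=r; e(4)→17·(4−20)≡14=o (all mod 26).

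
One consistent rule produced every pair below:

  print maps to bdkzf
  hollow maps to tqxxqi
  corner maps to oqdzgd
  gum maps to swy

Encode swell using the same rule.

eigxx

The shift depends on letter class: consonant p→b is +12, but vowel i→k is +2. Vowels shift forward by 2 and consonants shift forward by 12.
On swell: s(cons)+12=e, w(cons)+12=i, e(vowel)+2=g, l(cons)+12=x, l(cons)+12=x.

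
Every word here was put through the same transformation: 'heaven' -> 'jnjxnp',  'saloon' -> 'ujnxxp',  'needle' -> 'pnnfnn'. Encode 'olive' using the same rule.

xnrxn

Two shifts are in play — +9 for a/e/i/o/u, +2 for every other letter.
Applying it to olive: o(vowel)+9=x, l(cons)+2=n, i(vowel)+9=r, v(cons)+2=x, e(vowel)+9=n.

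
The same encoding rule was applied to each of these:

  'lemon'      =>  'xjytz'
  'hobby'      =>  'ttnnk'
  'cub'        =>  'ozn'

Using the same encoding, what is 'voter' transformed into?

htfjd

Vowels shift forward by 5 and consonants shift forward by 12.
On voter: v(cons)+12=h, o(vowel)+5=t, t(cons)+12=f, e(vowel)+5=j, r(cons)+12=d.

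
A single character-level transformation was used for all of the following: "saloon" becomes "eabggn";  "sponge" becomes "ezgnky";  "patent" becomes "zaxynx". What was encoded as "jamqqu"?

Each letter's alphabet position (a=0..z=25) is mapped through 19·x+0 mod 26 — an affine cipher.
Decoding jamqqu: j(9)→11·(9−0)≡21=v; a(0)→11·(0−0)≡0=a; m(12)→11·(12−0)≡2=c; q(16)→11·(16−0)≡20=u; q(16)→11·(16−0)≡20=u; u(20)→11·(20−0)≡12=m (all mod 26).

vacuum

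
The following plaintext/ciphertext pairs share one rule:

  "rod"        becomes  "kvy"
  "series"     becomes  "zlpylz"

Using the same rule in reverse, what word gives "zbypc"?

virus

Two steps: reverse the string, then apply a Caesar shift of +7.
Decoding zbypc: shift back: z−7=s, b−7=u, y−7=r, p−7=i, c−7=v → suriv; then reverse → virus.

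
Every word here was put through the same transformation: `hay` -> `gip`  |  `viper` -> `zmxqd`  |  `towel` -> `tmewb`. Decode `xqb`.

The output letters match the input read backwards, each shifted +8: hay reversed is yah. The word is reversed, then every letter is shifted forward by 8.
Undoing it on xqb: shift back: x−8=p, q−8=i, b−8=t → pit; then reverse → tip.

tip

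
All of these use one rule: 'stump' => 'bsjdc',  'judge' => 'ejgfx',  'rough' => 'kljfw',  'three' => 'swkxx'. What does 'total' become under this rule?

slshm

Treating letters as 0–25, the rule is x ↦ 17x + 7 (mod 26).
On total: t(19)→17·19+7≡18=s; o(14)→17·14+7≡11=l; t(19)→17·19+7≡18=s; a(0)→17·0+7≡7=h; l(11)→17·11+7≡12=m (all mod 26).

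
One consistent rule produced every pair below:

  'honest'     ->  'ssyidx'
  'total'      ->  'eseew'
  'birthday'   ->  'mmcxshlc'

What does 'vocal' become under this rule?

gsnew

Shifts by position in honest: pos 0: h→s (+11), pos 1: o→s (+4), pos 2: n→y (+11), pos 3: e→i (+4) — repeating every 2. A repeating key of period 2 is used — shifts +11, +4 over and over.
On vocal: v+11=g, o+4=s, c+11=n, a+4=e, l+11=w.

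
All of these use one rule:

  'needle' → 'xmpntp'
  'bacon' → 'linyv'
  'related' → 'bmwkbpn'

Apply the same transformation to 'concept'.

mwymmad

Shifts by position in needle: pos 0: n→x (+10), pos 1: e→m (+8), pos 2: e→p (+11), pos 3: d→n (+10), pos 4: l→t (+8), pos 5: e→p (+11) — repeating every 3. It's a Vigenère-style cipher with numeric key [10,8,11]: position i shifts by key[i mod 3].
For concept: c+10=m, o+8=w, n+11=y, c+10=m, e+8=m, p+11=a, t+10=d.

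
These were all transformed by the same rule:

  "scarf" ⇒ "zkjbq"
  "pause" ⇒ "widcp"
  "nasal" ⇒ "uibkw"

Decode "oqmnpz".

In scarf: s→z is +7, c→k is +8, a→j is +9, r→b is +10 — the shift increases by 1 each position. The shift increases by 1 at each position, starting from +7: 7, 8, 9, ….
Decoding oqmnpz: o−7=h, q−8=i, m−9=d, n−10=d, p−11=e, z−12=n.

hidden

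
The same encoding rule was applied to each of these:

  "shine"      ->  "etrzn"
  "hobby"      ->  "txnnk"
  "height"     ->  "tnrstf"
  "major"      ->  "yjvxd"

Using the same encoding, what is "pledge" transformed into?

The shift depends on letter class: consonant s→e is +12, but vowel i→r is +9. Two shifts are in play — +9 for a/e/i/o/u, +12 for every other letter.
On pledge: p(cons)+12=b, l(cons)+12=x, e(vowel)+9=n, d(cons)+12=p, g(cons)+12=s, e(vowel)+9=n.

bxnpsn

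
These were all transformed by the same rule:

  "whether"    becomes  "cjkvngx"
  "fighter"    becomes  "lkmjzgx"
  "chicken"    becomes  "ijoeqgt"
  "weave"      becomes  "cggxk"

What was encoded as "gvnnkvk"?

athlete

A repeating key of period 2 is used — shifts +6, +2 over and over.
Undoing it on gvnnkvk: g−6=a, v−2=t, n−6=h, n−2=l, k−6=e, v−2=t, k−6=e.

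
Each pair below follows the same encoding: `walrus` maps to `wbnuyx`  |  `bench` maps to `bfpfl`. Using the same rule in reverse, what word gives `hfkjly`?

height

In walrus: w→w is +0, a→b is +1, l→n is +2, r→u is +3 — the shift increases by 1 each position. The shift increases by 1 at each position, starting from +0: 0, 1, 2, ….
Undoing it on hfkjly: h−0=h, f−1=e, k−2=i, j−3=g, l−4=h, y−5=t.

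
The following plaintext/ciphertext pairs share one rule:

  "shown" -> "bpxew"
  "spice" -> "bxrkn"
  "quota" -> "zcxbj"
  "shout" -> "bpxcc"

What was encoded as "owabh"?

Shifts by position in shown: pos 0: s→b (+9), pos 1: h→p (+8), pos 2: o→x (+9), pos 3: w→e (+8) — repeating every 2. It's a Vigenère-style cipher with numeric key [9,8]: position i shifts by key[i mod 2].
Decoding owabh: o−9=f, w−8=o, a−9=r, b−8=t, h−9=y.

forty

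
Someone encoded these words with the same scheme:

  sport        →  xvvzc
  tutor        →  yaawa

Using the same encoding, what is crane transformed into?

hxhvn

In sport: s→x is +5, p→v is +6, o→v is +7, r→z is +8 — the shift increases by 1 each position. Each letter shifts forward by (position + 5), i.e. 5, 6, 7, … — the shift grows by one for each successive letter.
On crane: c+5=h, r+6=x, a+7=h, n+8=v, e+9=n.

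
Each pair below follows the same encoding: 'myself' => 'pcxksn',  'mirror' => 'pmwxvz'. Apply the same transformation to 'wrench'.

In myself: m→p is +3, y→c is +4, s→x is +5, e→k is +6 — the shift increases by 1 each position. Letter i (0-indexed) is shifted by i+3, so successive shifts are 3, 4, 5, ….
Applying it to wrench: w+3=z, r+4=v, e+5=j, n+6=t, c+7=j, h+8=p.

zvjtjp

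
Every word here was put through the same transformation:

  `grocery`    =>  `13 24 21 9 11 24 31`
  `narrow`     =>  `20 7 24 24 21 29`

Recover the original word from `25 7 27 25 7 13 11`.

sausage

g is letter #7 and maps to 13: an offset of 6. The number is (letter's place in the alphabet, a=1) + 6.
Undoing it on 25 7 27 25 7 13 11: 25→(25−6)÷1=19=s, 7→(7−6)÷1=1=a, 27→(27−6)÷1=21=u, 25→(25−6)÷1=19=s, 7→(7−6)÷1=1=a, 13→(13−6)÷1=7=g, 11→(11−6)÷1=5=e.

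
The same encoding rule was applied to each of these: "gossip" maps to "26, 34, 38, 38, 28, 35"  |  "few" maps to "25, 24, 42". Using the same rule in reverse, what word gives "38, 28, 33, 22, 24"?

since

g is letter #7 and maps to 26: an offset of 19. Letters become their 1-based position plus 19 (so a→20, b→21, …).
Reversing it on 38, 28, 33, 22, 24: 38→(38−19)÷1=19=s, 28→(28−19)÷1=9=i, 33→(33−19)÷1=14=n, 22→(22−19)÷1=3=c, 24→(24−19)÷1=5=e.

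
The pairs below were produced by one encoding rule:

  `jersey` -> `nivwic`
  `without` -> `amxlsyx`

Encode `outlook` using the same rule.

Compare letters: j→n is +4, e→i is +4, r→v is +4 — a constant shift. Each letter is shifted forward by 4 in the alphabet (a Caesar shift of +4).
Applying it to outlook: o+4=s, u+4=y, t+4=x, l+4=p, o+4=s, o+4=s, k+4=o.

syxpsso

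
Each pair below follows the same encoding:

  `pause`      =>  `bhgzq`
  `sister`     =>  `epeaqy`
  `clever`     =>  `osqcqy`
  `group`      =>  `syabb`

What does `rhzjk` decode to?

fancy

Shifts by position in pause: pos 0: p→b (+12), pos 1: a→h (+7), pos 2: u→g (+12), pos 3: s→z (+7) — repeating every 2. The shifts repeat in a cycle of length 2: positions 0,1,… shift by +12, +7, then the pattern repeats.
Decoding rhzjk: r−12=f, h−7=a, z−12=n, j−7=c, k−12=y.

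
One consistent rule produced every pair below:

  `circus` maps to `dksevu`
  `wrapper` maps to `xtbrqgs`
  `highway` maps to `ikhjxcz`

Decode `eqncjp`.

domain

Shifts by position in circus: pos 0: c→d (+1), pos 1: i→k (+2), pos 2: r→s (+1), pos 3: c→e (+2) — repeating every 2. It's a Vigenère-style cipher with numeric key [1,2]: position i shifts by key[i mod 2].
Reversing it on eqncjp: e−1=d, q−2=o, n−1=m, c−2=a, j−1=i, p−2=n.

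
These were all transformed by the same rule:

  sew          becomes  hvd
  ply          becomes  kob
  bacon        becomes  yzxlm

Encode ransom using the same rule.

Each pair mirrors across the alphabet (s↔h, e↔v, w↔d): positions sum to 25. This is the alphabet-reversal cipher (Atbash): a becomes z, b becomes y, etc.
On ransom: r↔i, a↔z, n↔m, s↔h, o↔l, m↔n.

izmhln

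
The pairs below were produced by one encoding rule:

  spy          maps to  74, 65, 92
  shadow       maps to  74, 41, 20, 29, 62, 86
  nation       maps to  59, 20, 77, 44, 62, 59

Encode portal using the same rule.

65, 62, 71, 77, 20, 53

s(#19)→74 and p(#16)→65: differences scale by 3, so n = 3·pos + 17. Each letter becomes 3×(its alphabet position, a=1..z=26) + 17.
For portal: p=16→65, o=15→62, r=18→71, t=20→77, a=1→20, l=12→53.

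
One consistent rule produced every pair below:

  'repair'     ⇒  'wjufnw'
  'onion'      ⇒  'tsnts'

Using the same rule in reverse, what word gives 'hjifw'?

cedar

Compare letters: r→w is +5, e→j is +5, p→u is +5 — a constant shift. Every letter moves 5 places later in the alphabet, wrapping around z→a.
Undoing it on hjifw: h−5=c, j−5=e, i−5=d, f−5=a, w−5=r.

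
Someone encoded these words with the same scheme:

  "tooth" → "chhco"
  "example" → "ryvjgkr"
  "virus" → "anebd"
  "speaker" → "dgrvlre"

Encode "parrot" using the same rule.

t(19)→c(2) and o(14)→h(7) fit y≡25x+21 (mod 26); the inverse of 25 mod 26 is 25. This is an affine cipher: with a=0,…,z=25, each position x becomes (25x+21) mod 26.
For parrot: p(15)→25·15+21≡6=g; a(0)→25·0+21≡21=v; r(17)→25·17+21≡4=e; r(17)→25·17+21≡4=e; o(14)→25·14+21≡7=h; t(19)→25·19+21≡2=c (all mod 26).

gveehc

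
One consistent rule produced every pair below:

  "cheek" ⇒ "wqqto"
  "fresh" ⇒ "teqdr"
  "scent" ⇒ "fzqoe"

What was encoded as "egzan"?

The output letters match the input read backwards, each shifted +12: cheek reversed is keehc. Two steps: reverse the string, then apply a Caesar shift of +12.
Decoding egzan: shift back: e−12=s, g−12=u, z−12=n, a−12=o, n−12=b → sunob; then reverse → bonus.

bonus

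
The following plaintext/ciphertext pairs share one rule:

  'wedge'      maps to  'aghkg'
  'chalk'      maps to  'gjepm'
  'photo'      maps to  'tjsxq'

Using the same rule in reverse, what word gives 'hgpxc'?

It's a Vigenère-style cipher with numeric key [4,2,4]: position i shifts by key[i mod 3].
Decoding hgpxc: h−4=d, g−2=e, p−4=l, x−4=t, c−2=a.

delta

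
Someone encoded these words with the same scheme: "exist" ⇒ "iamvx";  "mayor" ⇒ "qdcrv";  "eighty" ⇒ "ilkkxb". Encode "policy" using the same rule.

Shifts by position in exist: pos 0: e→i (+4), pos 1: x→a (+3), pos 2: i→m (+4), pos 3: s→v (+3) — repeating every 2. It's a Vigenère-style cipher with numeric key [4,3]: position i shifts by key[i mod 2].
On policy: p+4=t, o+3=r, l+4=p, i+3=l, c+4=g, y+3=b.

trplgb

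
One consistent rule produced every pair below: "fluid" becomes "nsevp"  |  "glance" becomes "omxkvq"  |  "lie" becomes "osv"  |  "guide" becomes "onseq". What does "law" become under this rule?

gkv

The output letters match the input read backwards, each shifted +10: fluid reversed is diulf. The word is reversed, then every letter is shifted forward by 10.
On law: reverse → wal; then shift: w+10=g, a+10=k, l+10=v.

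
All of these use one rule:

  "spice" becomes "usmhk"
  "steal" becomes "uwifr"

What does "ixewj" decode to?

The shift increases by 1 at each position, starting from +2: 2, 3, 4, ….
Decoding ixewj: i−2=g, x−3=u, e−4=a, w−5=r, j−6=d.

guard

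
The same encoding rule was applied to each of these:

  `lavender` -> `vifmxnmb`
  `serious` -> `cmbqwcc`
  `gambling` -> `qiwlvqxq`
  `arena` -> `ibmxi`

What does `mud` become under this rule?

The shift depends on letter class: consonant l→v is +10, but vowel a→i is +8. Vowels shift forward by 8 and consonants shift forward by 10.
On mud: m(cons)+10=w, u(vowel)+8=c, d(cons)+10=n.

wcn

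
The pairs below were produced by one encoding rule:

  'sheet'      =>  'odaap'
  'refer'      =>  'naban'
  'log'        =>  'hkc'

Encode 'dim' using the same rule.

This is a Caesar cipher with shift 22.
For dim: d+22=z, i+22=e, m+22=i.

zei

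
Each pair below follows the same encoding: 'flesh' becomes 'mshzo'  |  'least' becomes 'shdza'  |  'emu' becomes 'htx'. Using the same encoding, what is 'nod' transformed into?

urk

The shift depends on letter class: consonant f→m is +7, but vowel e→h is +3. The rule splits by letter class: vowels +3, consonants +7.
Applying it to nod: n(cons)+7=u, o(vowel)+3=r, d(cons)+7=k.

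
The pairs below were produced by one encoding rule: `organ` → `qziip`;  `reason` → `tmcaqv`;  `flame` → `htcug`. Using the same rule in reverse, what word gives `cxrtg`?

apple

Shifts by position in organ: pos 0: o→q (+2), pos 1: r→z (+8), pos 2: g→i (+2), pos 3: a→i (+8) — repeating every 2. The shifts repeat in a cycle of length 2: positions 0,1,… shift by +2, +8, then the pattern repeats.
Decoding cxrtg: c−2=a, x−8=p, r−2=p, t−8=l, g−2=e.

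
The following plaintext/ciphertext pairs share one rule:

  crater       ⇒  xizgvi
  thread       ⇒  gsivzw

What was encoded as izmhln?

Each pair mirrors across the alphabet (c↔x, r↔i, a↔z): positions sum to 25. Each letter is replaced by its mirror in the alphabet: a↔z, b↔y, c↔x, and so on (the Atbash cipher).
Reversing it on izmhln: i↔r, z↔a, m↔n, h↔s, l↔o, n↔m.

ransom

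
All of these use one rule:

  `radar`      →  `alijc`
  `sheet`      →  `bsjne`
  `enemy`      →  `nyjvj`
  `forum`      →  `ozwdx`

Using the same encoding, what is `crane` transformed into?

lcfwp

Shifts by position in radar: pos 0: r→a (+9), pos 1: a→l (+11), pos 2: d→i (+5), pos 3: a→j (+9), pos 4: r→c (+11) — repeating every 3. A repeating key of period 3 is used — shifts +9, +11, +5 over and over.
On crane: c+9=l, r+11=c, a+5=f, n+9=w, e+11=p.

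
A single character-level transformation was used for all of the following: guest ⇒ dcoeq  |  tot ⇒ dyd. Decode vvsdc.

still

The output letters match the input read backwards, each shifted +10: guest reversed is tseug. Read the word backwards and shift each letter +10.
Undoing it on vvsdc: shift back: v−10=l, v−10=l, s−10=i, d−10=t, c−10=s → llits; then reverse → still.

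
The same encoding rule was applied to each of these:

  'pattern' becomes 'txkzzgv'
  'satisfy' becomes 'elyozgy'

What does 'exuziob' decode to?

The output letters match the input read backwards, each shifted +6: pattern reversed is nrettap. The word is reversed, then every letter is shifted forward by 6.
Decoding exuziob: shift back: e−6=y, x−6=r, u−6=o, z−6=t, i−6=c, o−6=i, b−6=v → yrotciv; then reverse → victory.

victory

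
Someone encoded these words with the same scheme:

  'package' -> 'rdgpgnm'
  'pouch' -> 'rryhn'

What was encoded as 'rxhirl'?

puddle

The shift increases by 1 at each position, starting from +2: 2, 3, 4, ….
Undoing it on rxhirl: r−2=p, x−3=u, h−4=d, i−5=d, r−6=l, l−7=e.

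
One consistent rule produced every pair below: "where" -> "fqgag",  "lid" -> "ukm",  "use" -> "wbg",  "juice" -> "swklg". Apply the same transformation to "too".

The rule splits by letter class: vowels +2, consonants +9.
For too: t(cons)+9=c, o(vowel)+2=q, o(vowel)+2=q.

cqq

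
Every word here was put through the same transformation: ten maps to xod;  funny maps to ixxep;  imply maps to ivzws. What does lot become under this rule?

Two steps: reverse the string, then apply a Caesar shift of +10.
On lot: reverse → tol; then shift: t+10=d, o+10=y, l+10=v.

dyv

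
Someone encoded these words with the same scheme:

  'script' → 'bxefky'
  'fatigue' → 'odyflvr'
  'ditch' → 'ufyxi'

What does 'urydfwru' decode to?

detailed

s(18)→b(1) and c(2)→x(23) fit y≡23x+3 (mod 26); the inverse of 23 mod 26 is 17. Treating letters as 0–25, the rule is x ↦ 23x + 3 (mod 26).
Decoding urydfwru: u(20)→17·(20−3)≡3=d; r(17)→17·(17−3)≡4=e; y(24)→17·(24−3)≡19=t; d(3)→17·(3−3)≡0=a; f(5)→17·(5−3)≡8=i; w(22)→17·(22−3)≡11=l; r(17)→17·(17−3)≡4=e; u(20)→17·(20−3)≡3=d (all mod 26).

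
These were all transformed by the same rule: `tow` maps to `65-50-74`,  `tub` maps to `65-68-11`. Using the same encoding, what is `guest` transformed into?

t(#20)→65 and o(#15)→50: differences scale by 3, so n = 3·pos + 5. The formula is n = 3×(alphabet index, a=1) + 5.
For guest: g=7→26, u=21→68, e=5→20, s=19→62, t=20→65.

26-68-20-62-65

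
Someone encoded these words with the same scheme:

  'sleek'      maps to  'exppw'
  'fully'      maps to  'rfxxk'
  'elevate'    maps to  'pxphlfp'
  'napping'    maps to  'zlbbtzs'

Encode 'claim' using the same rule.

The shift depends on letter class: consonant s→e is +12, but vowel e→p is +11. The rule splits by letter class: vowels +11, consonants +12.
Applying it to claim: c(cons)+12=o, l(cons)+12=x, a(vowel)+11=l, i(vowel)+11=t, m(cons)+12=y.

oxlty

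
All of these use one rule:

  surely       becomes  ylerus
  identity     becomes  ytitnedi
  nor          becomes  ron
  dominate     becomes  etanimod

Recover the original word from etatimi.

imitate

The output letters match the input read backwards: surely reversed is ylerus. It's just the letters in reverse order.
Reversing it on etatimi: then reverse → imitate.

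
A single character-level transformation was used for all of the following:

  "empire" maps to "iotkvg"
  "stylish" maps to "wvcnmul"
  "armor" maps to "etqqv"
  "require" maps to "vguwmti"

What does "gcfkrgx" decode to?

The shifts repeat in a cycle of length 2: positions 0,1,… shift by +4, +2, then the pattern repeats.
Reversing it on gcfkrgx: g−4=c, c−2=a, f−4=b, k−2=i, r−4=n, g−2=e, x−4=t.

cabinet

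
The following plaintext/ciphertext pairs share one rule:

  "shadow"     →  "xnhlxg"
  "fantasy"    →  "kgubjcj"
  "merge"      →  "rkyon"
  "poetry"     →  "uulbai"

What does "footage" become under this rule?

In shadow: s→x is +5, h→n is +6, a→h is +7, d→l is +8 — the shift increases by 1 each position. Letter i (0-indexed) is shifted by i+5, so successive shifts are 5, 6, 7, ….
On footage: f+5=k, o+6=u, o+7=v, t+8=b, a+9=j, g+10=q, e+11=p.

kuvbjqp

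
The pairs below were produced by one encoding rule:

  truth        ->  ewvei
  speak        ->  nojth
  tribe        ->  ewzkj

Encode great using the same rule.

rwjte

t(19)→e(4) and r(17)→w(22) fit y≡17x+19 (mod 26); the inverse of 17 mod 26 is 23. Treating letters as 0–25, the rule is x ↦ 17x + 19 (mod 26).
On great: g(6)→17·6+19≡17=r; r(17)→17·17+19≡22=w; e(4)→17·4+19≡9=j; a(0)→17·0+19≡19=t; t(19)→17·19+19≡4=e (all mod 26).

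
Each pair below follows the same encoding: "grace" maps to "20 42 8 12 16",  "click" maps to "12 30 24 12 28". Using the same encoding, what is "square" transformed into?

g(#7)→20 and r(#18)→42: differences scale by 2, so n = 2·pos + 6. With a=1..z=26, the number is 2·pos + 6.
On square: s=19→44, q=17→40, u=21→48, a=1→8, r=18→42, e=5→16.

44 40 48 8 42 16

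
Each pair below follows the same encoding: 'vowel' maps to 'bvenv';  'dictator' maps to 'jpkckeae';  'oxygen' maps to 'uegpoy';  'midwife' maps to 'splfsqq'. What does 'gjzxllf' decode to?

acrobat

In vowel: v→b is +6, o→v is +7, w→e is +8, e→n is +9 — the shift increases by 1 each position. Letter i (0-indexed) is shifted by i+6, so successive shifts are 6, 7, 8, ….
Decoding gjzxllf: g−6=a, j−7=c, z−8=r, x−9=o, l−10=b, l−11=a, f−12=t.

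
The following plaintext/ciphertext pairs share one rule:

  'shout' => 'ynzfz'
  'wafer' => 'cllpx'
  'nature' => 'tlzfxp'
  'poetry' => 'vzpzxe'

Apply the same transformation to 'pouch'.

The shift depends on letter class: consonant s→y is +6, but vowel o→z is +11. Vowels shift forward by 11 and consonants shift forward by 6.
Applying it to pouch: p(cons)+6=v, o(vowel)+11=z, u(vowel)+11=f, c(cons)+6=i, h(cons)+6=n.

vzfin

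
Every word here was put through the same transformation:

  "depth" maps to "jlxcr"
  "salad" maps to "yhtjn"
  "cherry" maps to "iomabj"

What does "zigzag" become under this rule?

In depth: d→j is +6, e→l is +7, p→x is +8, t→c is +9 — the shift increases by 1 each position. Each letter shifts forward by (position + 6), i.e. 6, 7, 8, … — the shift grows by one for each successive letter.
On zigzag: z+6=f, i+7=p, g+8=o, z+9=i, a+10=k, g+11=r.

fpoikr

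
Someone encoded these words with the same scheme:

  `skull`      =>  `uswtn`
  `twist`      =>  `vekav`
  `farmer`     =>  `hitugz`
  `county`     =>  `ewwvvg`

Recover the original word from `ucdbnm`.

subtle

A repeating key of period 2 is used — shifts +2, +8 over and over.
Undoing it on ucdbnm: u−2=s, c−8=u, d−2=b, b−8=t, n−2=l, m−8=e.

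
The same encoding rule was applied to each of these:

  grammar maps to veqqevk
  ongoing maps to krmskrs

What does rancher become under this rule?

vilgrev

Two steps: reverse the string, then apply a Caesar shift of +4.
On rancher: reverse → rehcnar; then shift: r+4=v, e+4=i, h+4=l, c+4=g, n+4=r, a+4=e, r+4=v.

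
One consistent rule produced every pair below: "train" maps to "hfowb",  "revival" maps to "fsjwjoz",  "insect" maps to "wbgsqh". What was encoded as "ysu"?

Compare letters: t→h is +14, r→f is +14, a→o is +14 — a constant shift. It's a constant shift of +14 (ROT14).
Decoding ysu: y−14=k, s−14=e, u−14=g.

keg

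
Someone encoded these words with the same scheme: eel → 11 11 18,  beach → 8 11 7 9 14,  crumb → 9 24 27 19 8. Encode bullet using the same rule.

8 27 18 18 11 26

e is letter #5 and maps to 11: an offset of 6. Letters become their 1-based position plus 6 (so a→7, b→8, …).
Applying it to bullet: b=2→8, u=21→27, l=12→18, l=12→18, e=5→11, t=20→26.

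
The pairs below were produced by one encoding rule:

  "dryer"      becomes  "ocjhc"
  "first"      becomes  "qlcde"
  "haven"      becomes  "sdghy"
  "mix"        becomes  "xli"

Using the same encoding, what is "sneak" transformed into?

dyhdv

The shift depends on letter class: consonant d→o is +11, but vowel e→h is +3. Two shifts are in play — +3 for a/e/i/o/u, +11 for every other letter.
For sneak: s(cons)+11=d, n(cons)+11=y, e(vowel)+3=h, a(vowel)+3=d, k(cons)+11=v.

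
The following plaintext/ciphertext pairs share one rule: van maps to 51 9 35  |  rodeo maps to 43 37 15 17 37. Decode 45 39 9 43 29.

spark

v(#22)→51 and a(#1)→9: differences scale by 2, so n = 2·pos + 7. Each letter becomes 2×(its alphabet position, a=1..z=26) + 7.
Reversing it on 45 39 9 43 29: 45→(45−7)÷2=19=s, 39→(39−7)÷2=16=p, 9→(9−7)÷2=1=a, 43→(43−7)÷2=18=r, 29→(29−7)÷2=11=k.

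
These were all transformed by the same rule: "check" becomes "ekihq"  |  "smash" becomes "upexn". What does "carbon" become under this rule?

Each letter shifts forward by (position + 2), i.e. 2, 3, 4, … — the shift grows by one for each successive letter.
On carbon: c+2=e, a+3=d, r+4=v, b+5=g, o+6=u, n+7=u.

edvguu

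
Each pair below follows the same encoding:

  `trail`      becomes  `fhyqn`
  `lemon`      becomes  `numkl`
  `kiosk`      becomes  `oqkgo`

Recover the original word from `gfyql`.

stain

t(19)→f(5) and r(17)→h(7) fit y≡25x+24 (mod 26); the inverse of 25 mod 26 is 25. This is an affine cipher: with a=0,…,z=25, each position x becomes (25x+24) mod 26.
Decoding gfyql: g(6)→25·(6−24)≡18=s; f(5)→25·(5−24)≡19=t; y(24)→25·(24−24)≡0=a; q(16)→25·(16−24)≡8=i; l(11)→25·(11−24)≡13=n (all mod 26).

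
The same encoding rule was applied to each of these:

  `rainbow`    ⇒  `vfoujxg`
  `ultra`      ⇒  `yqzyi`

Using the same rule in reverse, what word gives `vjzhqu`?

In rainbow: r→v is +4, a→f is +5, i→o is +6, n→u is +7 — the shift increases by 1 each position. The shift increases by 1 at each position, starting from +4: 4, 5, 6, ….
Reversing it on vjzhqu: v−4=r, j−5=e, z−6=t, h−7=a, q−8=i, u−9=l.

retail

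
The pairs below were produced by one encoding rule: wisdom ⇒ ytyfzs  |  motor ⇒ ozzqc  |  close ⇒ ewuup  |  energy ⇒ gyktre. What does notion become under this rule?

pzzkzt

The shifts repeat in a cycle of length 3: positions 0,1,… shift by +2, +11, +6, then the pattern repeats.
On notion: n+2=p, o+11=z, t+6=z, i+2=k, o+11=z, n+6=t.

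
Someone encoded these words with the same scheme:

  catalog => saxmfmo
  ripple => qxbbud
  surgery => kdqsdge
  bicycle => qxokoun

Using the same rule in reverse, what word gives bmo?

cap

Two steps: reverse the string, then apply a Caesar shift of +12.
Reversing it on bmo: shift back: b−12=p, m−12=a, o−12=c → pac; then reverse → cap.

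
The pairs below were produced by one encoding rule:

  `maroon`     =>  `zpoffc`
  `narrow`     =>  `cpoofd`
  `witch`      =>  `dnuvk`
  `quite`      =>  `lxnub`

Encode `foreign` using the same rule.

m(12)→z(25) and a(0)→p(15) fit y≡3x+15 (mod 26); the inverse of 3 mod 26 is 9. Treating letters as 0–25, the rule is x ↦ 3x + 15 (mod 26).
Applying it to foreign: f(5)→3·5+15≡4=e; o(14)→3·14+15≡5=f; r(17)→3·17+15≡14=o; e(4)→3·4+15≡1=b; i(8)→3·8+15≡13=n; g(6)→3·6+15≡7=h; n(13)→3·13+15≡2=c (all mod 26).

efobnhc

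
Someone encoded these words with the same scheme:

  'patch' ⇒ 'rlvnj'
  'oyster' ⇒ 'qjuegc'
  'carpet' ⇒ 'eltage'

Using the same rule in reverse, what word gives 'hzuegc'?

A repeating key of period 2 is used — shifts +2, +11 over and over.
Undoing it on hzuegc: h−2=f, z−11=o, u−2=s, e−11=t, g−2=e, c−11=r.

foster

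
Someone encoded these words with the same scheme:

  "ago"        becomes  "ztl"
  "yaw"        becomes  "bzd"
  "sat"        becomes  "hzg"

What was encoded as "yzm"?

This is the alphabet-reversal cipher (Atbash): a becomes z, b becomes y, etc.
Reversing it on yzm: y↔b, z↔a, m↔n.

ban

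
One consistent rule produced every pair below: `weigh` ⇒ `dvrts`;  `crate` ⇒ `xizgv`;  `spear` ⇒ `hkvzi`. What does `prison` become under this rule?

kirhlm

Each pair mirrors across the alphabet (w↔d, e↔v, i↔r): positions sum to 25. This is the alphabet-reversal cipher (Atbash): a becomes z, b becomes y, etc.
On prison: p↔k, r↔i, i↔r, s↔h, o↔l, n↔m.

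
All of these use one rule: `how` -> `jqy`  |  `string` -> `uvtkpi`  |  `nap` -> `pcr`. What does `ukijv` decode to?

Compare letters: h→j is +2, o→q is +2, w→y is +2 — a constant shift. Every letter moves 2 places later in the alphabet, wrapping around z→a.
Decoding ukijv: u−2=s, k−2=i, i−2=g, j−2=h, v−2=t.

sight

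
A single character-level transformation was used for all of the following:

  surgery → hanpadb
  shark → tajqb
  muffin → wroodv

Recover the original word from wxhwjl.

canyon

The output letters match the input read backwards, each shifted +9: surgery reversed is yregrus. Two steps: reverse the string, then apply a Caesar shift of +9.
Reversing it on wxhwjl: shift back: w−9=n, x−9=o, h−9=y, w−9=n, j−9=a, l−9=c → noynac; then reverse → canyon.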